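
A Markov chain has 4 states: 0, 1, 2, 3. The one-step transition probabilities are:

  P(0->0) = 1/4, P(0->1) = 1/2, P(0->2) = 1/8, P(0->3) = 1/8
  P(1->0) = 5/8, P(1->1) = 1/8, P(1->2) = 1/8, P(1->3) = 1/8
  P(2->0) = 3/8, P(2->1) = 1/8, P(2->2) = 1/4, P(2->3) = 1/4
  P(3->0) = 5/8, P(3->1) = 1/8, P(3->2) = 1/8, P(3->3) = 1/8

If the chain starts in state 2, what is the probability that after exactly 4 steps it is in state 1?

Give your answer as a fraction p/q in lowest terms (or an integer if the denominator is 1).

Answer: 1169/4096

Derivation:
Computing P^4 by repeated multiplication:
P^1 =
  0: [1/4, 1/2, 1/8, 1/8]
  1: [5/8, 1/8, 1/8, 1/8]
  2: [3/8, 1/8, 1/4, 1/4]
  3: [5/8, 1/8, 1/8, 1/8]
P^2 =
  0: [1/2, 7/32, 9/64, 9/64]
  1: [23/64, 23/64, 9/64, 9/64]
  2: [27/64, 17/64, 5/32, 5/32]
  3: [23/64, 23/64, 9/64, 9/64]
P^3 =
  0: [103/256, 5/16, 73/512, 73/512]
  1: [233/512, 133/512, 73/512, 73/512]
  2: [219/512, 145/512, 37/256, 37/256]
  3: [233/512, 133/512, 73/512, 73/512]
P^4 =
  0: [449/1024, 565/2048, 585/4096, 585/4096]
  1: [1715/4096, 1211/4096, 585/4096, 585/4096]
  2: [1755/4096, 1169/4096, 293/2048, 293/2048]
  3: [1715/4096, 1211/4096, 585/4096, 585/4096]

(P^4)[2 -> 1] = 1169/4096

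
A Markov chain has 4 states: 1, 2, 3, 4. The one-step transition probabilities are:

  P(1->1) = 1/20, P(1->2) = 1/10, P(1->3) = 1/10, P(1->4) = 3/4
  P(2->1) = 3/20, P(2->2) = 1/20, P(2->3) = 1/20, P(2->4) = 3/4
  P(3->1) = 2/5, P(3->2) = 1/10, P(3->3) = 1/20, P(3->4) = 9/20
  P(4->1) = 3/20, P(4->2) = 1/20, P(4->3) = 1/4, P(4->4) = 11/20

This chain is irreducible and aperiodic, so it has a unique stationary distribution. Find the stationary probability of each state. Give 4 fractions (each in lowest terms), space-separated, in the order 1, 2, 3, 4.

Answer: 161/914 247/3656 80/457 2125/3656

Derivation:
The stationary distribution satisfies pi = pi * P, i.e.:
  pi_1 = 1/20*pi_1 + 3/20*pi_2 + 2/5*pi_3 + 3/20*pi_4
  pi_2 = 1/10*pi_1 + 1/20*pi_2 + 1/10*pi_3 + 1/20*pi_4
  pi_3 = 1/10*pi_1 + 1/20*pi_2 + 1/20*pi_3 + 1/4*pi_4
  pi_4 = 3/4*pi_1 + 3/4*pi_2 + 9/20*pi_3 + 11/20*pi_4
with normalization: pi_1 + pi_2 + pi_3 + pi_4 = 1.

Using the first 3 balance equations plus normalization, the linear system A*pi = b is:
  [-19/20, 3/20, 2/5, 3/20] . pi = 0
  [1/10, -19/20, 1/10, 1/20] . pi = 0
  [1/10, 1/20, -19/20, 1/4] . pi = 0
  [1, 1, 1, 1] . pi = 1

Solving yields:
  pi_1 = 161/914
  pi_2 = 247/3656
  pi_3 = 80/457
  pi_4 = 2125/3656

Verification (pi * P):
  161/914*1/20 + 247/3656*3/20 + 80/457*2/5 + 2125/3656*3/20 = 161/914 = pi_1  (ok)
  161/914*1/10 + 247/3656*1/20 + 80/457*1/10 + 2125/3656*1/20 = 247/3656 = pi_2  (ok)
  161/914*1/10 + 247/3656*1/20 + 80/457*1/20 + 2125/3656*1/4 = 80/457 = pi_3  (ok)
  161/914*3/4 + 247/3656*3/4 + 80/457*9/20 + 2125/3656*11/20 = 2125/3656 = pi_4  (ok)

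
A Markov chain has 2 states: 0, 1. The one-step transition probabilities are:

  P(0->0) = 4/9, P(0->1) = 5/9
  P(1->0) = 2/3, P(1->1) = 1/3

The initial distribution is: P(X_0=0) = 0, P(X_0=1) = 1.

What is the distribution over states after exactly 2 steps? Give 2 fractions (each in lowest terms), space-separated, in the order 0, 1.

Propagating the distribution step by step (d_{t+1} = d_t * P):
d_0 = (0=0, 1=1)
  d_1[0] = 0*4/9 + 1*2/3 = 2/3
  d_1[1] = 0*5/9 + 1*1/3 = 1/3
d_1 = (0=2/3, 1=1/3)
  d_2[0] = 2/3*4/9 + 1/3*2/3 = 14/27
  d_2[1] = 2/3*5/9 + 1/3*1/3 = 13/27
d_2 = (0=14/27, 1=13/27)

Answer: 14/27 13/27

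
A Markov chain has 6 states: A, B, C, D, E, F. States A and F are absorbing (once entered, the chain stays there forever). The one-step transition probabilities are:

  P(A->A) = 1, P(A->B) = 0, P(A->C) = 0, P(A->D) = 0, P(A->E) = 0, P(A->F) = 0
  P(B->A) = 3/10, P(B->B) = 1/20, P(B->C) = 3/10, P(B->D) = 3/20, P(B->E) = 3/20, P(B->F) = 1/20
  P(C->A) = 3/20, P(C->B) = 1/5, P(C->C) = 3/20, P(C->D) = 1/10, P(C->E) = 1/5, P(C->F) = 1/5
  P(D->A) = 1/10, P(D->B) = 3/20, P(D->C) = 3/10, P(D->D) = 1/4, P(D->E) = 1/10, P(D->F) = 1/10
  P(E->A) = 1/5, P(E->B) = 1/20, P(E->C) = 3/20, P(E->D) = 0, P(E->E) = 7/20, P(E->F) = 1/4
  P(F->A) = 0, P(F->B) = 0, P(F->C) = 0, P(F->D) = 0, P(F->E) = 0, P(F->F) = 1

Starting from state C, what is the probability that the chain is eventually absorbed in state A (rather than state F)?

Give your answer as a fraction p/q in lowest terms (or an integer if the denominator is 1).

Answer: 23063/46455

Derivation:
Let a_i = P(absorbed in A | start in state i).
Boundary conditions: a_A = 1, a_F = 0.
For each transient state i, a_i = sum_j P(i->j) * a_j:
  a_B = 3/10*a_A + 1/20*a_B + 3/10*a_C + 3/20*a_D + 3/20*a_E + 1/20*a_F
  a_C = 3/20*a_A + 1/5*a_B + 3/20*a_C + 1/10*a_D + 1/5*a_E + 1/5*a_F
  a_D = 1/10*a_A + 3/20*a_B + 3/10*a_C + 1/4*a_D + 1/10*a_E + 1/10*a_F
  a_E = 1/5*a_A + 1/20*a_B + 3/20*a_C + 0*a_D + 7/20*a_E + 1/4*a_F

Substituting a_A = 1 and a_F = 0, rearrange to (I - Q) a = r where r[i] = P(i -> A):
  [19/20, -3/10, -3/20, -3/20] . (a_B, a_C, a_D, a_E) = 3/10
  [-1/5, 17/20, -1/10, -1/5] . (a_B, a_C, a_D, a_E) = 3/20
  [-3/20, -3/10, 3/4, -1/10] . (a_B, a_C, a_D, a_E) = 1/10
  [-1/20, -3/20, 0, 13/20] . (a_B, a_C, a_D, a_E) = 1/5

Solving yields:
  a_B = 9741/15485
  a_C = 23063/46455
  a_D = 24179/46455
  a_E = 7288/15485

Starting state is C, so the absorption probability is a_C = 23063/46455.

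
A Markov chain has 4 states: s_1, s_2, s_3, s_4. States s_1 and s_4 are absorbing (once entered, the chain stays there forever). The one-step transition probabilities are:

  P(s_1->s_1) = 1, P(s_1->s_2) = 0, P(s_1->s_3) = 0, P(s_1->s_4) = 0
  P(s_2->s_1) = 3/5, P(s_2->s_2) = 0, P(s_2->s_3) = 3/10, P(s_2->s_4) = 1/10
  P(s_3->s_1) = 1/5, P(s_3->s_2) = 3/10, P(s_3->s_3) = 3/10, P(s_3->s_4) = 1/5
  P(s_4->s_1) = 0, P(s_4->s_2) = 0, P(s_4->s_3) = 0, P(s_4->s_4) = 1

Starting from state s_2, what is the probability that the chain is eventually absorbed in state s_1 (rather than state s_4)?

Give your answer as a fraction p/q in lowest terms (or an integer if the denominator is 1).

Answer: 48/61

Derivation:
Let a_i = P(absorbed in s_1 | start in state i).
Boundary conditions: a_s_1 = 1, a_s_4 = 0.
For each transient state i, a_i = sum_j P(i->j) * a_j:
  a_s_2 = 3/5*a_s_1 + 0*a_s_2 + 3/10*a_s_3 + 1/10*a_s_4
  a_s_3 = 1/5*a_s_1 + 3/10*a_s_2 + 3/10*a_s_3 + 1/5*a_s_4

Substituting a_s_1 = 1 and a_s_4 = 0, rearrange to (I - Q) a = r where r[i] = P(i -> s_1):
  [1, -3/10] . (a_s_2, a_s_3) = 3/5
  [-3/10, 7/10] . (a_s_2, a_s_3) = 1/5

Solving yields:
  a_s_2 = 48/61
  a_s_3 = 38/61

Starting state is s_2, so the absorption probability is a_s_2 = 48/61.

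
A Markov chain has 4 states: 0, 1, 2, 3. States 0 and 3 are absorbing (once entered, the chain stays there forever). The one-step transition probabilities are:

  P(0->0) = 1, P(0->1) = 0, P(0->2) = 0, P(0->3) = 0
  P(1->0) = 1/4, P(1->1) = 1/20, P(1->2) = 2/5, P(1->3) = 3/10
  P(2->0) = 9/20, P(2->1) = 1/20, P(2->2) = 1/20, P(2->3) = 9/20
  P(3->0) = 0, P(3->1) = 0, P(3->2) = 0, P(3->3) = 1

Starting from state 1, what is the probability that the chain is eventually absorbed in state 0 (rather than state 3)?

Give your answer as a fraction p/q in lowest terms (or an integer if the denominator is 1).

Let a_i = P(absorbed in 0 | start in state i).
Boundary conditions: a_0 = 1, a_3 = 0.
For each transient state i, a_i = sum_j P(i->j) * a_j:
  a_1 = 1/4*a_0 + 1/20*a_1 + 2/5*a_2 + 3/10*a_3
  a_2 = 9/20*a_0 + 1/20*a_1 + 1/20*a_2 + 9/20*a_3

Substituting a_0 = 1 and a_3 = 0, rearrange to (I - Q) a = r where r[i] = P(i -> 0):
  [19/20, -2/5] . (a_1, a_2) = 1/4
  [-1/20, 19/20] . (a_1, a_2) = 9/20

Solving yields:
  a_1 = 167/353
  a_2 = 176/353

Starting state is 1, so the absorption probability is a_1 = 167/353.

Answer: 167/353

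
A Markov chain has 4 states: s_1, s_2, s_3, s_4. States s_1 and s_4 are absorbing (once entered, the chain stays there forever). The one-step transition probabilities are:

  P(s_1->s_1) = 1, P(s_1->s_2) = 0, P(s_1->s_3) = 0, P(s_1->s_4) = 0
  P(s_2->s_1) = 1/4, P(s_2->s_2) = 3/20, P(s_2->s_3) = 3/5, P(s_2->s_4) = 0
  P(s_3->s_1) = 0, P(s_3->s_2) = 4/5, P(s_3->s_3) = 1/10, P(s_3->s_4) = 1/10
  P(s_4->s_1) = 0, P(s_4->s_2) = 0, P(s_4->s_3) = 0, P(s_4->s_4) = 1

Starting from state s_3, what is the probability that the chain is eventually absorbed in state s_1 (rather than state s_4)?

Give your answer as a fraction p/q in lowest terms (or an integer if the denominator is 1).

Answer: 40/57

Derivation:
Let a_i = P(absorbed in s_1 | start in state i).
Boundary conditions: a_s_1 = 1, a_s_4 = 0.
For each transient state i, a_i = sum_j P(i->j) * a_j:
  a_s_2 = 1/4*a_s_1 + 3/20*a_s_2 + 3/5*a_s_3 + 0*a_s_4
  a_s_3 = 0*a_s_1 + 4/5*a_s_2 + 1/10*a_s_3 + 1/10*a_s_4

Substituting a_s_1 = 1 and a_s_4 = 0, rearrange to (I - Q) a = r where r[i] = P(i -> s_1):
  [17/20, -3/5] . (a_s_2, a_s_3) = 1/4
  [-4/5, 9/10] . (a_s_2, a_s_3) = 0

Solving yields:
  a_s_2 = 15/19
  a_s_3 = 40/57

Starting state is s_3, so the absorption probability is a_s_3 = 40/57.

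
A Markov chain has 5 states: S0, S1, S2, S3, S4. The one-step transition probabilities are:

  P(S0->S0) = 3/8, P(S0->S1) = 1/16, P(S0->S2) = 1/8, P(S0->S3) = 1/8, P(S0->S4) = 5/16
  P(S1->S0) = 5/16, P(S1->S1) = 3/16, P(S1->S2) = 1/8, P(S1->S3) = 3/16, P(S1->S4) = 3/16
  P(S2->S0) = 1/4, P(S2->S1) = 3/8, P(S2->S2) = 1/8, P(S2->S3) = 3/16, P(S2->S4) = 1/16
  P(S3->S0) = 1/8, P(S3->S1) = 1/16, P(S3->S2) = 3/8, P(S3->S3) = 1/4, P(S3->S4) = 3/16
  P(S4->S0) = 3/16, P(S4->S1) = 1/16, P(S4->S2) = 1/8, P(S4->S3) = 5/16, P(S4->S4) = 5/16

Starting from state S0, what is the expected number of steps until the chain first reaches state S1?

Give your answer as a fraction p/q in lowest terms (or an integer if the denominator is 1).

Answer: 7328/863

Derivation:
Let h_i = expected steps to first reach S1 from state i.
Boundary: h_S1 = 0.
First-step equations for the other states:
  h_S0 = 1 + 3/8*h_S0 + 1/16*h_S1 + 1/8*h_S2 + 1/8*h_S3 + 5/16*h_S4
  h_S2 = 1 + 1/4*h_S0 + 3/8*h_S1 + 1/8*h_S2 + 3/16*h_S3 + 1/16*h_S4
  h_S3 = 1 + 1/8*h_S0 + 1/16*h_S1 + 3/8*h_S2 + 1/4*h_S3 + 3/16*h_S4
  h_S4 = 1 + 3/16*h_S0 + 1/16*h_S1 + 1/8*h_S2 + 5/16*h_S3 + 5/16*h_S4

Substituting h_S1 = 0 and rearranging gives the linear system (I - Q) h = 1:
  [5/8, -1/8, -1/8, -5/16] . (h_S0, h_S2, h_S3, h_S4) = 1
  [-1/4, 7/8, -3/16, -1/16] . (h_S0, h_S2, h_S3, h_S4) = 1
  [-1/8, -3/8, 3/4, -3/16] . (h_S0, h_S2, h_S3, h_S4) = 1
  [-3/16, -1/8, -5/16, 11/16] . (h_S0, h_S2, h_S3, h_S4) = 1

Solving yields:
  h_S0 = 7328/863
  h_S2 = 5028/863
  h_S3 = 6688/863
  h_S4 = 7208/863

Starting state is S0, so the expected hitting time is h_S0 = 7328/863.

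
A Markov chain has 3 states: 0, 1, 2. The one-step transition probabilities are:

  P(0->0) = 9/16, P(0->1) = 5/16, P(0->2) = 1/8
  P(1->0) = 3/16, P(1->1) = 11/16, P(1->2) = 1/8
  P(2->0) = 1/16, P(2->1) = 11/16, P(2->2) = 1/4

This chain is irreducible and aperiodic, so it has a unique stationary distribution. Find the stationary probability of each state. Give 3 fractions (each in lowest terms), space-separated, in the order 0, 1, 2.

The stationary distribution satisfies pi = pi * P, i.e.:
  pi_0 = 9/16*pi_0 + 3/16*pi_1 + 1/16*pi_2
  pi_1 = 5/16*pi_0 + 11/16*pi_1 + 11/16*pi_2
  pi_2 = 1/8*pi_0 + 1/8*pi_1 + 1/4*pi_2
with normalization: pi_0 + pi_1 + pi_2 = 1.

Using the first 2 balance equations plus normalization, the linear system A*pi = b is:
  [-7/16, 3/16, 1/16] . pi = 0
  [5/16, -5/16, 11/16] . pi = 0
  [1, 1, 1] . pi = 1

Solving yields:
  pi_0 = 19/70
  pi_1 = 41/70
  pi_2 = 1/7

Verification (pi * P):
  19/70*9/16 + 41/70*3/16 + 1/7*1/16 = 19/70 = pi_0  (ok)
  19/70*5/16 + 41/70*11/16 + 1/7*11/16 = 41/70 = pi_1  (ok)
  19/70*1/8 + 41/70*1/8 + 1/7*1/4 = 1/7 = pi_2  (ok)

Answer: 19/70 41/70 1/7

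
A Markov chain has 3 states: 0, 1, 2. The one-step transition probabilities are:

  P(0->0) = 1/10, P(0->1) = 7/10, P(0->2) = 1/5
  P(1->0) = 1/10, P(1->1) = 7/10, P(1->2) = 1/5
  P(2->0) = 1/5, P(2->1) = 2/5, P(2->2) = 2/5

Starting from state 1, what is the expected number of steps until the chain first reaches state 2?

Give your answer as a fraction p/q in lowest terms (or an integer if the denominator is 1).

Let h_i = expected steps to first reach 2 from state i.
Boundary: h_2 = 0.
First-step equations for the other states:
  h_0 = 1 + 1/10*h_0 + 7/10*h_1 + 1/5*h_2
  h_1 = 1 + 1/10*h_0 + 7/10*h_1 + 1/5*h_2

Substituting h_2 = 0 and rearranging gives the linear system (I - Q) h = 1:
  [9/10, -7/10] . (h_0, h_1) = 1
  [-1/10, 3/10] . (h_0, h_1) = 1

Solving yields:
  h_0 = 5
  h_1 = 5

Starting state is 1, so the expected hitting time is h_1 = 5.

Answer: 5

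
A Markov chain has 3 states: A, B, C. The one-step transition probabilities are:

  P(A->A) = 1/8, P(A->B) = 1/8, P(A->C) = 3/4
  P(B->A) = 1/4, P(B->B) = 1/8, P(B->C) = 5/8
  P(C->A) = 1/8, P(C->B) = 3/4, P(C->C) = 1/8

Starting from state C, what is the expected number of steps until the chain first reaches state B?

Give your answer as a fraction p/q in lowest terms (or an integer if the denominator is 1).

Answer: 64/43

Derivation:
Let h_i = expected steps to first reach B from state i.
Boundary: h_B = 0.
First-step equations for the other states:
  h_A = 1 + 1/8*h_A + 1/8*h_B + 3/4*h_C
  h_C = 1 + 1/8*h_A + 3/4*h_B + 1/8*h_C

Substituting h_B = 0 and rearranging gives the linear system (I - Q) h = 1:
  [7/8, -3/4] . (h_A, h_C) = 1
  [-1/8, 7/8] . (h_A, h_C) = 1

Solving yields:
  h_A = 104/43
  h_C = 64/43

Starting state is C, so the expected hitting time is h_C = 64/43.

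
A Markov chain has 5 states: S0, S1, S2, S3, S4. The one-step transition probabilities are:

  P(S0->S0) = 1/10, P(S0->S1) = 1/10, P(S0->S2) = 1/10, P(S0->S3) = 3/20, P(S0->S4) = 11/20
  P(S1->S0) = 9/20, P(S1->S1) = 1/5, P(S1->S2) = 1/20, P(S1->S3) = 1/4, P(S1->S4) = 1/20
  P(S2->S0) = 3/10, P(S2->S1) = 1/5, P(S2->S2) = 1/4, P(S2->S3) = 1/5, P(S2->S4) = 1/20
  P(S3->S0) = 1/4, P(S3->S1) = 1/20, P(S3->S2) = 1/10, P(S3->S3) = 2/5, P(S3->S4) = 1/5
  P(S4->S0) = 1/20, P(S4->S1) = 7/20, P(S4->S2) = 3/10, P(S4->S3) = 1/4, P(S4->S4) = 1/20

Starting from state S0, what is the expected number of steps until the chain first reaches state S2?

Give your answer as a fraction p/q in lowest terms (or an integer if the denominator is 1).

Answer: 3290/467

Derivation:
Let h_i = expected steps to first reach S2 from state i.
Boundary: h_S2 = 0.
First-step equations for the other states:
  h_S0 = 1 + 1/10*h_S0 + 1/10*h_S1 + 1/10*h_S2 + 3/20*h_S3 + 11/20*h_S4
  h_S1 = 1 + 9/20*h_S0 + 1/5*h_S1 + 1/20*h_S2 + 1/4*h_S3 + 1/20*h_S4
  h_S3 = 1 + 1/4*h_S0 + 1/20*h_S1 + 1/10*h_S2 + 2/5*h_S3 + 1/5*h_S4
  h_S4 = 1 + 1/20*h_S0 + 7/20*h_S1 + 3/10*h_S2 + 1/4*h_S3 + 1/20*h_S4

Substituting h_S2 = 0 and rearranging gives the linear system (I - Q) h = 1:
  [9/10, -1/10, -3/20, -11/20] . (h_S0, h_S1, h_S3, h_S4) = 1
  [-9/20, 4/5, -1/4, -1/20] . (h_S0, h_S1, h_S3, h_S4) = 1
  [-1/4, -1/20, 3/5, -1/5] . (h_S0, h_S1, h_S3, h_S4) = 1
  [-1/20, -7/20, -1/4, 19/20] . (h_S0, h_S1, h_S3, h_S4) = 1

Solving yields:
  h_S0 = 3290/467
  h_S1 = 3690/467
  h_S3 = 6865/934
  h_S4 = 5855/934

Starting state is S0, so the expected hitting time is h_S0 = 3290/467.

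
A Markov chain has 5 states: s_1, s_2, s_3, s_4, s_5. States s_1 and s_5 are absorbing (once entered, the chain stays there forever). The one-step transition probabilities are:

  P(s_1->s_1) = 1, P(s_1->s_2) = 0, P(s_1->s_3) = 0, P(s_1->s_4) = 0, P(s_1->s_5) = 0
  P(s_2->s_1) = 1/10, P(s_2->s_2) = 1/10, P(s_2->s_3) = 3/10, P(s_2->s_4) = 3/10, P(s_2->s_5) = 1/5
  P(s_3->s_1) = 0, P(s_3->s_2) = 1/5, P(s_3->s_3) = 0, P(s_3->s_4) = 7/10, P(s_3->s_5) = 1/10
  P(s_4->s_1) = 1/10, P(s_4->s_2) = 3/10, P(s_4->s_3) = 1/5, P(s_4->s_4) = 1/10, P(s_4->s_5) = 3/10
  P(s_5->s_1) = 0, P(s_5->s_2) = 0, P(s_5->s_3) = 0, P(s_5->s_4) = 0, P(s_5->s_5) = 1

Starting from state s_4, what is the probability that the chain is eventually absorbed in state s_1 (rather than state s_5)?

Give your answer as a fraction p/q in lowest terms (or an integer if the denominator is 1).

Answer: 118/465

Derivation:
Let a_i = P(absorbed in s_1 | start in state i).
Boundary conditions: a_s_1 = 1, a_s_5 = 0.
For each transient state i, a_i = sum_j P(i->j) * a_j:
  a_s_2 = 1/10*a_s_1 + 1/10*a_s_2 + 3/10*a_s_3 + 3/10*a_s_4 + 1/5*a_s_5
  a_s_3 = 0*a_s_1 + 1/5*a_s_2 + 0*a_s_3 + 7/10*a_s_4 + 1/10*a_s_5
  a_s_4 = 1/10*a_s_1 + 3/10*a_s_2 + 1/5*a_s_3 + 1/10*a_s_4 + 3/10*a_s_5

Substituting a_s_1 = 1 and a_s_5 = 0, rearrange to (I - Q) a = r where r[i] = P(i -> s_1):
  [9/10, -3/10, -3/10] . (a_s_2, a_s_3, a_s_4) = 1/10
  [-1/5, 1, -7/10] . (a_s_2, a_s_3, a_s_4) = 0
  [-3/10, -1/5, 9/10] . (a_s_2, a_s_3, a_s_4) = 1/10

Solving yields:
  a_s_2 = 127/465
  a_s_3 = 36/155
  a_s_4 = 118/465

Starting state is s_4, so the absorption probability is a_s_4 = 118/465.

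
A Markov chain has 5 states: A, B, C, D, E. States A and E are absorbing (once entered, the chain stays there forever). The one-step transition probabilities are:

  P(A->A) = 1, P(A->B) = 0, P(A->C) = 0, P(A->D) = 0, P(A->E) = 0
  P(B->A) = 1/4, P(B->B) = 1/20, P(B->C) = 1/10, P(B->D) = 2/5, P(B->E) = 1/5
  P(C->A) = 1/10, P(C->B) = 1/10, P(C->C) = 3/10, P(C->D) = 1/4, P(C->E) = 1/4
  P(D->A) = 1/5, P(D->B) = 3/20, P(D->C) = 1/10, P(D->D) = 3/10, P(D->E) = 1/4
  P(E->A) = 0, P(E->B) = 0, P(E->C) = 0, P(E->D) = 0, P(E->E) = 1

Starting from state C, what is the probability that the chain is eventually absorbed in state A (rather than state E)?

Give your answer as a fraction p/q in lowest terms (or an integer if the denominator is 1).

Answer: 1143/3080

Derivation:
Let a_i = P(absorbed in A | start in state i).
Boundary conditions: a_A = 1, a_E = 0.
For each transient state i, a_i = sum_j P(i->j) * a_j:
  a_B = 1/4*a_A + 1/20*a_B + 1/10*a_C + 2/5*a_D + 1/5*a_E
  a_C = 1/10*a_A + 1/10*a_B + 3/10*a_C + 1/4*a_D + 1/4*a_E
  a_D = 1/5*a_A + 3/20*a_B + 1/10*a_C + 3/10*a_D + 1/4*a_E

Substituting a_A = 1 and a_E = 0, rearrange to (I - Q) a = r where r[i] = P(i -> A):
  [19/20, -1/10, -2/5] . (a_B, a_C, a_D) = 1/4
  [-1/10, 7/10, -1/4] . (a_B, a_C, a_D) = 1/10
  [-3/20, -1/10, 7/10] . (a_B, a_C, a_D) = 1/5

Solving yields:
  a_B = 753/1540
  a_C = 1143/3080
  a_D = 683/1540

Starting state is C, so the absorption probability is a_C = 1143/3080.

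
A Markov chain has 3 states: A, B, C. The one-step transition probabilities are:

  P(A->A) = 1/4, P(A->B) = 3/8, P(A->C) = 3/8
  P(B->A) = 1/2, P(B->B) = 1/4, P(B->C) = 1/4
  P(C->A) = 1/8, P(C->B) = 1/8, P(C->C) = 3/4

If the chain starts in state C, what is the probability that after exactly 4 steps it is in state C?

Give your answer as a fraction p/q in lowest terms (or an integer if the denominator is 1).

Answer: 2349/4096

Derivation:
Computing P^4 by repeated multiplication:
P^1 =
  A: [1/4, 3/8, 3/8]
  B: [1/2, 1/4, 1/4]
  C: [1/8, 1/8, 3/4]
P^2 =
  A: [19/64, 15/64, 15/32]
  B: [9/32, 9/32, 7/16]
  C: [3/16, 11/64, 41/64]
P^3 =
  A: [1/4, 117/512, 267/512]
  B: [17/64, 59/256, 129/256]
  C: [109/512, 99/512, 19/32]
P^4 =
  A: [991/4096, 885/4096, 555/1024]
  B: [501/2048, 451/2048, 137/256]
  C: [459/2048, 829/4096, 2349/4096]

(P^4)[C -> C] = 2349/4096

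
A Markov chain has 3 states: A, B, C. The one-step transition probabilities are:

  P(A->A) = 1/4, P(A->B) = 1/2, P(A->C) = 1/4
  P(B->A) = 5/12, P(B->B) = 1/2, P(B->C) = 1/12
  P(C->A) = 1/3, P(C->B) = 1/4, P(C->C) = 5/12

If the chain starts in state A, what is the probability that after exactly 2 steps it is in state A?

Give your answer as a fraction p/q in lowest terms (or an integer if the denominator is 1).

Computing P^2 by repeated multiplication:
P^1 =
  A: [1/4, 1/2, 1/4]
  B: [5/12, 1/2, 1/12]
  C: [1/3, 1/4, 5/12]
P^2 =
  A: [17/48, 7/16, 5/24]
  B: [49/144, 23/48, 13/72]
  C: [47/144, 19/48, 5/18]

(P^2)[A -> A] = 17/48

Answer: 17/48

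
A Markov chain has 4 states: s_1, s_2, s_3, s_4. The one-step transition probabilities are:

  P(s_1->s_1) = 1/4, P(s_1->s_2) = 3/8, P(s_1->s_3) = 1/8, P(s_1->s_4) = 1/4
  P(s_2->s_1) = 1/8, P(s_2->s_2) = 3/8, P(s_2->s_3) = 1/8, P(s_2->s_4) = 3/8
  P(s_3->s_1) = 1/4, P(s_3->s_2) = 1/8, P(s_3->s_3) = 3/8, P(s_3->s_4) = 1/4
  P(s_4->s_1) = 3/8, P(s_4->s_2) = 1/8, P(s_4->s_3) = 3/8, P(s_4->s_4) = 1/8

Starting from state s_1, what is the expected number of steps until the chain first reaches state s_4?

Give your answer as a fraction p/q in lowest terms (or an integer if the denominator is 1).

Let h_i = expected steps to first reach s_4 from state i.
Boundary: h_s_4 = 0.
First-step equations for the other states:
  h_s_1 = 1 + 1/4*h_s_1 + 3/8*h_s_2 + 1/8*h_s_3 + 1/4*h_s_4
  h_s_2 = 1 + 1/8*h_s_1 + 3/8*h_s_2 + 1/8*h_s_3 + 3/8*h_s_4
  h_s_3 = 1 + 1/4*h_s_1 + 1/8*h_s_2 + 3/8*h_s_3 + 1/4*h_s_4

Substituting h_s_4 = 0 and rearranging gives the linear system (I - Q) h = 1:
  [3/4, -3/8, -1/8] . (h_s_1, h_s_2, h_s_3) = 1
  [-1/8, 5/8, -1/8] . (h_s_1, h_s_2, h_s_3) = 1
  [-1/4, -1/8, 5/8] . (h_s_1, h_s_2, h_s_3) = 1

Solving yields:
  h_s_1 = 24/7
  h_s_2 = 3
  h_s_3 = 25/7

Starting state is s_1, so the expected hitting time is h_s_1 = 24/7.

Answer: 24/7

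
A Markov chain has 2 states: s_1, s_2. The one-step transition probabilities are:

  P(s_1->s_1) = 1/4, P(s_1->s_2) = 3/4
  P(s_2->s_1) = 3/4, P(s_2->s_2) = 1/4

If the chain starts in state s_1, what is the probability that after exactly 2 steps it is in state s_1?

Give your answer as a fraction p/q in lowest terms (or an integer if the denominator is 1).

Answer: 5/8

Derivation:
Computing P^2 by repeated multiplication:
P^1 =
  s_1: [1/4, 3/4]
  s_2: [3/4, 1/4]
P^2 =
  s_1: [5/8, 3/8]
  s_2: [3/8, 5/8]

(P^2)[s_1 -> s_1] = 5/8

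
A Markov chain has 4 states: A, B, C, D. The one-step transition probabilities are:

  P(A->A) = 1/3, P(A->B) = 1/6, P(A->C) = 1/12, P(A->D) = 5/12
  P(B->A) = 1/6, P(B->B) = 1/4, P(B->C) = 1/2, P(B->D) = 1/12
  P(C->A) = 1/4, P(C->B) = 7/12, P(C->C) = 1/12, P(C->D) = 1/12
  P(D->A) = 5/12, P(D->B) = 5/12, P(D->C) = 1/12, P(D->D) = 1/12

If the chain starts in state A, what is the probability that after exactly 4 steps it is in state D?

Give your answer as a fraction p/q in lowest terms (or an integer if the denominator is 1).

Answer: 461/2592

Derivation:
Computing P^4 by repeated multiplication:
P^1 =
  A: [1/3, 1/6, 1/12, 5/12]
  B: [1/6, 1/4, 1/2, 1/12]
  C: [1/4, 7/12, 1/12, 1/12]
  D: [5/12, 5/12, 1/12, 1/12]
P^2 =
  A: [1/3, 23/72, 11/72, 7/36]
  B: [37/144, 5/12, 3/16, 5/36]
  C: [17/72, 13/48, 47/144, 1/6]
  D: [19/72, 37/144, 37/144, 2/9]
P^3 =
  A: [245/864, 11/36, 187/864, 7/36]
  B: [449/1728, 181/576, 37/144, 73/432]
  C: [475/1728, 317/864, 113/576, 35/216]
  D: [497/1728, 101/288, 329/1728, 37/216]
P^4 =
  A: [2909/10368, 3431/10368, 91/432, 461/2592]
  B: [2837/10368, 2365/6912, 1481/6912, 881/5184]
  C: [5585/20736, 6625/20736, 2449/10368, 907/5184]
  D: [1889/6912, 6595/20736, 793/3456, 929/5184]

(P^4)[A -> D] = 461/2592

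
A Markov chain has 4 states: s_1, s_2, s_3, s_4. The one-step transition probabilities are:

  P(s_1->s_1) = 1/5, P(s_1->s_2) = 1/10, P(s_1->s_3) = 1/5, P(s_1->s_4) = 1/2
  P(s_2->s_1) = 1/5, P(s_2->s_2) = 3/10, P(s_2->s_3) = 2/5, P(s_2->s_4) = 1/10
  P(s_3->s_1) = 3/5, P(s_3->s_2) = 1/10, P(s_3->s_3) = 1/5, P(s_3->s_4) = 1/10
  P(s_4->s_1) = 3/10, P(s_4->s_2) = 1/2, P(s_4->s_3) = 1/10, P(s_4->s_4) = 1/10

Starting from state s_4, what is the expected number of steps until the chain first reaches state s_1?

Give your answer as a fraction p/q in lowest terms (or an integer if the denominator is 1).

Answer: 3

Derivation:
Let h_i = expected steps to first reach s_1 from state i.
Boundary: h_s_1 = 0.
First-step equations for the other states:
  h_s_2 = 1 + 1/5*h_s_1 + 3/10*h_s_2 + 2/5*h_s_3 + 1/10*h_s_4
  h_s_3 = 1 + 3/5*h_s_1 + 1/10*h_s_2 + 1/5*h_s_3 + 1/10*h_s_4
  h_s_4 = 1 + 3/10*h_s_1 + 1/2*h_s_2 + 1/10*h_s_3 + 1/10*h_s_4

Substituting h_s_1 = 0 and rearranging gives the linear system (I - Q) h = 1:
  [7/10, -2/5, -1/10] . (h_s_2, h_s_3, h_s_4) = 1
  [-1/10, 4/5, -1/10] . (h_s_2, h_s_3, h_s_4) = 1
  [-1/2, -1/10, 9/10] . (h_s_2, h_s_3, h_s_4) = 1

Solving yields:
  h_s_2 = 3
  h_s_3 = 2
  h_s_4 = 3

Starting state is s_4, so the expected hitting time is h_s_4 = 3.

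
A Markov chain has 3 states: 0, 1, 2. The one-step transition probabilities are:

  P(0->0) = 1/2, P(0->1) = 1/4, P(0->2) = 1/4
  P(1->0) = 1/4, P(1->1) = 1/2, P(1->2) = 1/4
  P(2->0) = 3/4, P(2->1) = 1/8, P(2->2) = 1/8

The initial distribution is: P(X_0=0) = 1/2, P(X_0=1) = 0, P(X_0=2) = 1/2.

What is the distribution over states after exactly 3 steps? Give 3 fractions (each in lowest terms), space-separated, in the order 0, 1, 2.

Propagating the distribution step by step (d_{t+1} = d_t * P):
d_0 = (0=1/2, 1=0, 2=1/2)
  d_1[0] = 1/2*1/2 + 0*1/4 + 1/2*3/4 = 5/8
  d_1[1] = 1/2*1/4 + 0*1/2 + 1/2*1/8 = 3/16
  d_1[2] = 1/2*1/4 + 0*1/4 + 1/2*1/8 = 3/16
d_1 = (0=5/8, 1=3/16, 2=3/16)
  d_2[0] = 5/8*1/2 + 3/16*1/4 + 3/16*3/4 = 1/2
  d_2[1] = 5/8*1/4 + 3/16*1/2 + 3/16*1/8 = 35/128
  d_2[2] = 5/8*1/4 + 3/16*1/4 + 3/16*1/8 = 29/128
d_2 = (0=1/2, 1=35/128, 2=29/128)
  d_3[0] = 1/2*1/2 + 35/128*1/4 + 29/128*3/4 = 125/256
  d_3[1] = 1/2*1/4 + 35/128*1/2 + 29/128*1/8 = 297/1024
  d_3[2] = 1/2*1/4 + 35/128*1/4 + 29/128*1/8 = 227/1024
d_3 = (0=125/256, 1=297/1024, 2=227/1024)

Answer: 125/256 297/1024 227/1024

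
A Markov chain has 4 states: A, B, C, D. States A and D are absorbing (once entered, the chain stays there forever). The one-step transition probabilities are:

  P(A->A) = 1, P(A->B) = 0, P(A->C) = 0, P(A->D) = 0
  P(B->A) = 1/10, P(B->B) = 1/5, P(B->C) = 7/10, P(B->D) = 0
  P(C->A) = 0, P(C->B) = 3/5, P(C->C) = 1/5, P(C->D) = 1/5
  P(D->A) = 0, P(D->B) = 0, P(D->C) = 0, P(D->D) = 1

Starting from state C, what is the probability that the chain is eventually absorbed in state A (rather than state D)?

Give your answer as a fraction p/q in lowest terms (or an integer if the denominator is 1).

Answer: 3/11

Derivation:
Let a_i = P(absorbed in A | start in state i).
Boundary conditions: a_A = 1, a_D = 0.
For each transient state i, a_i = sum_j P(i->j) * a_j:
  a_B = 1/10*a_A + 1/5*a_B + 7/10*a_C + 0*a_D
  a_C = 0*a_A + 3/5*a_B + 1/5*a_C + 1/5*a_D

Substituting a_A = 1 and a_D = 0, rearrange to (I - Q) a = r where r[i] = P(i -> A):
  [4/5, -7/10] . (a_B, a_C) = 1/10
  [-3/5, 4/5] . (a_B, a_C) = 0

Solving yields:
  a_B = 4/11
  a_C = 3/11

Starting state is C, so the absorption probability is a_C = 3/11.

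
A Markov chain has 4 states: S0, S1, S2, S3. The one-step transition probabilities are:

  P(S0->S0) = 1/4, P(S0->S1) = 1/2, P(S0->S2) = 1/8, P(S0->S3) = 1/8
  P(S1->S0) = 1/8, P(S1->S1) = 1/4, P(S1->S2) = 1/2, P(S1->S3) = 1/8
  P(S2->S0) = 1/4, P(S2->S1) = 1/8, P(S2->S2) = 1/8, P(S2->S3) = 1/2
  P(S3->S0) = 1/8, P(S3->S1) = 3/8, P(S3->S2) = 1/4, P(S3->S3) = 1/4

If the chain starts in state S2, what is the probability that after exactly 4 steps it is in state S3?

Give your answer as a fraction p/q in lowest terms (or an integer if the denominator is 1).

Answer: 135/512

Derivation:
Computing P^4 by repeated multiplication:
P^1 =
  S0: [1/4, 1/2, 1/8, 1/8]
  S1: [1/8, 1/4, 1/2, 1/8]
  S2: [1/4, 1/8, 1/8, 1/2]
  S3: [1/8, 3/8, 1/4, 1/4]
P^2 =
  S0: [11/64, 5/16, 21/64, 3/16]
  S1: [13/64, 15/64, 15/64, 21/64]
  S2: [11/64, 23/64, 15/64, 15/64]
  S3: [11/64, 9/32, 19/64, 1/4]
P^3 =
  S0: [3/16, 141/512, 17/64, 139/512]
  S1: [23/128, 5/16, 65/256, 65/256]
  S2: [45/256, 75/256, 37/128, 31/128]
  S3: [47/256, 147/512, 67/256, 137/512]
P^4 =
  S0: [93/512, 1219/4096, 537/2048, 1059/4096]
  S1: [367/2048, 151/512, 561/2048, 129/512]
  S2: [375/2048, 295/1024, 543/2048, 135/512]
  S3: [185/1024, 1215/4096, 545/2048, 1051/4096]

(P^4)[S2 -> S3] = 135/512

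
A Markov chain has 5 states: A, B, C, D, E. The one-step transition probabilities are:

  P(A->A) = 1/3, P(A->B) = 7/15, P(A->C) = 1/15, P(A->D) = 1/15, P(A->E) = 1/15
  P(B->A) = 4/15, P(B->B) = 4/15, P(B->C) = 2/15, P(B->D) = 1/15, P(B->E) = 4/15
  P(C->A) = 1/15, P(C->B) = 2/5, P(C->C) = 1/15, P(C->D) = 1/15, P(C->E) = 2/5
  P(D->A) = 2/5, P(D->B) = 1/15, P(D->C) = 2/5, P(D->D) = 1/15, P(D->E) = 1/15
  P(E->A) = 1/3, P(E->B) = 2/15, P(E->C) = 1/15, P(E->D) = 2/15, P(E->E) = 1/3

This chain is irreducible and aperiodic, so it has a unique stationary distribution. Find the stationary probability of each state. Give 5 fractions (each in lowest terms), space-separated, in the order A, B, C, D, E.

The stationary distribution satisfies pi = pi * P, i.e.:
  pi_A = 1/3*pi_A + 4/15*pi_B + 1/15*pi_C + 2/5*pi_D + 1/3*pi_E
  pi_B = 7/15*pi_A + 4/15*pi_B + 2/5*pi_C + 1/15*pi_D + 2/15*pi_E
  pi_C = 1/15*pi_A + 2/15*pi_B + 1/15*pi_C + 2/5*pi_D + 1/15*pi_E
  pi_D = 1/15*pi_A + 1/15*pi_B + 1/15*pi_C + 1/15*pi_D + 2/15*pi_E
  pi_E = 1/15*pi_A + 4/15*pi_B + 2/5*pi_C + 1/15*pi_D + 1/3*pi_E
with normalization: pi_A + pi_B + pi_C + pi_D + pi_E = 1.

Using the first 4 balance equations plus normalization, the linear system A*pi = b is:
  [-2/3, 4/15, 1/15, 2/5, 1/3] . pi = 0
  [7/15, -11/15, 2/5, 1/15, 2/15] . pi = 0
  [1/15, 2/15, -14/15, 2/5, 1/15] . pi = 0
  [1/15, 1/15, 1/15, -14/15, 2/15] . pi = 0
  [1, 1, 1, 1, 1] . pi = 1

Solving yields:
  pi_A = 931/3222
  pi_B = 473/1611
  pi_C = 203/1790
  pi_D = 1313/16110
  pi_E = 239/1074

Verification (pi * P):
  931/3222*1/3 + 473/1611*4/15 + 203/1790*1/15 + 1313/16110*2/5 + 239/1074*1/3 = 931/3222 = pi_A  (ok)
  931/3222*7/15 + 473/1611*4/15 + 203/1790*2/5 + 1313/16110*1/15 + 239/1074*2/15 = 473/1611 = pi_B  (ok)
  931/3222*1/15 + 473/1611*2/15 + 203/1790*1/15 + 1313/16110*2/5 + 239/1074*1/15 = 203/1790 = pi_C  (ok)
  931/3222*1/15 + 473/1611*1/15 + 203/1790*1/15 + 1313/16110*1/15 + 239/1074*2/15 = 1313/16110 = pi_D  (ok)
  931/3222*1/15 + 473/1611*4/15 + 203/1790*2/5 + 1313/16110*1/15 + 239/1074*1/3 = 239/1074 = pi_E  (ok)

Answer: 931/3222 473/1611 203/1790 1313/16110 239/1074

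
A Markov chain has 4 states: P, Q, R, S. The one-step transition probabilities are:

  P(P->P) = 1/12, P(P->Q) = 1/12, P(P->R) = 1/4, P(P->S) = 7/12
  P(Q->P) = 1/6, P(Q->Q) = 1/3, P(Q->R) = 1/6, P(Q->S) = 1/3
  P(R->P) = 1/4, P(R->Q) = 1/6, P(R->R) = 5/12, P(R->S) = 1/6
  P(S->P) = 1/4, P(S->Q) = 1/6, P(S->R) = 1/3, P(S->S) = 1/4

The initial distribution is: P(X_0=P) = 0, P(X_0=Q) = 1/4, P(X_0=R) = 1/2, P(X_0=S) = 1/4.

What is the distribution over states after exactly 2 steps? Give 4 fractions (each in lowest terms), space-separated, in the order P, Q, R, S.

Answer: 7/36 35/192 59/192 91/288

Derivation:
Propagating the distribution step by step (d_{t+1} = d_t * P):
d_0 = (P=0, Q=1/4, R=1/2, S=1/4)
  d_1[P] = 0*1/12 + 1/4*1/6 + 1/2*1/4 + 1/4*1/4 = 11/48
  d_1[Q] = 0*1/12 + 1/4*1/3 + 1/2*1/6 + 1/4*1/6 = 5/24
  d_1[R] = 0*1/4 + 1/4*1/6 + 1/2*5/12 + 1/4*1/3 = 1/3
  d_1[S] = 0*7/12 + 1/4*1/3 + 1/2*1/6 + 1/4*1/4 = 11/48
d_1 = (P=11/48, Q=5/24, R=1/3, S=11/48)
  d_2[P] = 11/48*1/12 + 5/24*1/6 + 1/3*1/4 + 11/48*1/4 = 7/36
  d_2[Q] = 11/48*1/12 + 5/24*1/3 + 1/3*1/6 + 11/48*1/6 = 35/192
  d_2[R] = 11/48*1/4 + 5/24*1/6 + 1/3*5/12 + 11/48*1/3 = 59/192
  d_2[S] = 11/48*7/12 + 5/24*1/3 + 1/3*1/6 + 11/48*1/4 = 91/288
d_2 = (P=7/36, Q=35/192, R=59/192, S=91/288)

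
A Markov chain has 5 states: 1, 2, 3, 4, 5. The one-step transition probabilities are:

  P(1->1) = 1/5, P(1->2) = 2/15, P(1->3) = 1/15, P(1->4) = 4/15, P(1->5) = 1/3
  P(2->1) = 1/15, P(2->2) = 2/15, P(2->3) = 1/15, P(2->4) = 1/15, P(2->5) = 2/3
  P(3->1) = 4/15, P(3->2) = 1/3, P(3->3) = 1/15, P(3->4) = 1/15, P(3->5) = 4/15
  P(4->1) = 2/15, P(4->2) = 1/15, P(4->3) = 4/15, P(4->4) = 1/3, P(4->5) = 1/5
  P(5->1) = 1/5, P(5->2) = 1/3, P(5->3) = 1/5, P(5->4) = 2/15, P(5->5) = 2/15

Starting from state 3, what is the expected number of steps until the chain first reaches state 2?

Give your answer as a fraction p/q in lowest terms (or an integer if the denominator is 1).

Answer: 46800/11467

Derivation:
Let h_i = expected steps to first reach 2 from state i.
Boundary: h_2 = 0.
First-step equations for the other states:
  h_1 = 1 + 1/5*h_1 + 2/15*h_2 + 1/15*h_3 + 4/15*h_4 + 1/3*h_5
  h_3 = 1 + 4/15*h_1 + 1/3*h_2 + 1/15*h_3 + 1/15*h_4 + 4/15*h_5
  h_4 = 1 + 2/15*h_1 + 1/15*h_2 + 4/15*h_3 + 1/3*h_4 + 1/5*h_5
  h_5 = 1 + 1/5*h_1 + 1/3*h_2 + 1/5*h_3 + 2/15*h_4 + 2/15*h_5

Substituting h_2 = 0 and rearranging gives the linear system (I - Q) h = 1:
  [4/5, -1/15, -4/15, -1/3] . (h_1, h_3, h_4, h_5) = 1
  [-4/15, 14/15, -1/15, -4/15] . (h_1, h_3, h_4, h_5) = 1
  [-2/15, -4/15, 2/3, -1/5] . (h_1, h_3, h_4, h_5) = 1
  [-1/5, -1/5, -2/15, 13/15] . (h_1, h_3, h_4, h_5) = 1

Solving yields:
  h_1 = 58380/11467
  h_3 = 46800/11467
  h_4 = 61695/11467
  h_5 = 46995/11467

Starting state is 3, so the expected hitting time is h_3 = 46800/11467.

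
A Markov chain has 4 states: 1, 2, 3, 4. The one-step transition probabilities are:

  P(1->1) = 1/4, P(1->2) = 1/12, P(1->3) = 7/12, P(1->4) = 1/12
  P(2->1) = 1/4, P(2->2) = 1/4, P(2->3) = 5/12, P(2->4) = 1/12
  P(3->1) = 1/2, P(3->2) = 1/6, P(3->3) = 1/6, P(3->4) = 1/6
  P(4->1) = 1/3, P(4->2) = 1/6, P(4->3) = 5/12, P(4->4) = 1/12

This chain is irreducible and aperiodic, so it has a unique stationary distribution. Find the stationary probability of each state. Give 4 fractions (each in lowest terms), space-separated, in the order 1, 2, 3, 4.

Answer: 370/1043 156/1043 397/1043 120/1043

Derivation:
The stationary distribution satisfies pi = pi * P, i.e.:
  pi_1 = 1/4*pi_1 + 1/4*pi_2 + 1/2*pi_3 + 1/3*pi_4
  pi_2 = 1/12*pi_1 + 1/4*pi_2 + 1/6*pi_3 + 1/6*pi_4
  pi_3 = 7/12*pi_1 + 5/12*pi_2 + 1/6*pi_3 + 5/12*pi_4
  pi_4 = 1/12*pi_1 + 1/12*pi_2 + 1/6*pi_3 + 1/12*pi_4
with normalization: pi_1 + pi_2 + pi_3 + pi_4 = 1.

Using the first 3 balance equations plus normalization, the linear system A*pi = b is:
  [-3/4, 1/4, 1/2, 1/3] . pi = 0
  [1/12, -3/4, 1/6, 1/6] . pi = 0
  [7/12, 5/12, -5/6, 5/12] . pi = 0
  [1, 1, 1, 1] . pi = 1

Solving yields:
  pi_1 = 370/1043
  pi_2 = 156/1043
  pi_3 = 397/1043
  pi_4 = 120/1043

Verification (pi * P):
  370/1043*1/4 + 156/1043*1/4 + 397/1043*1/2 + 120/1043*1/3 = 370/1043 = pi_1  (ok)
  370/1043*1/12 + 156/1043*1/4 + 397/1043*1/6 + 120/1043*1/6 = 156/1043 = pi_2  (ok)
  370/1043*7/12 + 156/1043*5/12 + 397/1043*1/6 + 120/1043*5/12 = 397/1043 = pi_3  (ok)
  370/1043*1/12 + 156/1043*1/12 + 397/1043*1/6 + 120/1043*1/12 = 120/1043 = pi_4  (ok)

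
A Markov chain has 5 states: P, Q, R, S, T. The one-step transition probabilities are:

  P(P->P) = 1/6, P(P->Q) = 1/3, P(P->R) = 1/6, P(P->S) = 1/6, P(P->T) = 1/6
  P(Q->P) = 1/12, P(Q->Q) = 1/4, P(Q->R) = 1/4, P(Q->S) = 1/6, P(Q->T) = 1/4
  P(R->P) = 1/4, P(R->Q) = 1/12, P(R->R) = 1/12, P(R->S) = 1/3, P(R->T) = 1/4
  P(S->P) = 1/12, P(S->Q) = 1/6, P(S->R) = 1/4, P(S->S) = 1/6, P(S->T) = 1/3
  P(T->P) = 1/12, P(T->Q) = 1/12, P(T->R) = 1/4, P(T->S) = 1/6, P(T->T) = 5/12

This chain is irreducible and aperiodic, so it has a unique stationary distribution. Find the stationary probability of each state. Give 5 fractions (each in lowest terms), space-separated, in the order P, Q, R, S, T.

The stationary distribution satisfies pi = pi * P, i.e.:
  pi_P = 1/6*pi_P + 1/12*pi_Q + 1/4*pi_R + 1/12*pi_S + 1/12*pi_T
  pi_Q = 1/3*pi_P + 1/4*pi_Q + 1/12*pi_R + 1/6*pi_S + 1/12*pi_T
  pi_R = 1/6*pi_P + 1/4*pi_Q + 1/12*pi_R + 1/4*pi_S + 1/4*pi_T
  pi_S = 1/6*pi_P + 1/6*pi_Q + 1/3*pi_R + 1/6*pi_S + 1/6*pi_T
  pi_T = 1/6*pi_P + 1/4*pi_Q + 1/4*pi_R + 1/3*pi_S + 5/12*pi_T
with normalization: pi_P + pi_Q + pi_R + pi_S + pi_T = 1.

Using the first 4 balance equations plus normalization, the linear system A*pi = b is:
  [-5/6, 1/12, 1/4, 1/12, 1/12] . pi = 0
  [1/3, -3/4, 1/12, 1/6, 1/12] . pi = 0
  [1/6, 1/4, -11/12, 1/4, 1/4] . pi = 0
  [1/6, 1/6, 1/3, -5/6, 1/6] . pi = 0
  [1, 1, 1, 1, 1] . pi = 1

Solving yields:
  pi_P = 5/39
  pi_Q = 371/2340
  pi_R = 8/39
  pi_S = 47/234
  pi_T = 719/2340

Verification (pi * P):
  5/39*1/6 + 371/2340*1/12 + 8/39*1/4 + 47/234*1/12 + 719/2340*1/12 = 5/39 = pi_P  (ok)
  5/39*1/3 + 371/2340*1/4 + 8/39*1/12 + 47/234*1/6 + 719/2340*1/12 = 371/2340 = pi_Q  (ok)
  5/39*1/6 + 371/2340*1/4 + 8/39*1/12 + 47/234*1/4 + 719/2340*1/4 = 8/39 = pi_R  (ok)
  5/39*1/6 + 371/2340*1/6 + 8/39*1/3 + 47/234*1/6 + 719/2340*1/6 = 47/234 = pi_S  (ok)
  5/39*1/6 + 371/2340*1/4 + 8/39*1/4 + 47/234*1/3 + 719/2340*5/12 = 719/2340 = pi_T  (ok)

Answer: 5/39 371/2340 8/39 47/234 719/2340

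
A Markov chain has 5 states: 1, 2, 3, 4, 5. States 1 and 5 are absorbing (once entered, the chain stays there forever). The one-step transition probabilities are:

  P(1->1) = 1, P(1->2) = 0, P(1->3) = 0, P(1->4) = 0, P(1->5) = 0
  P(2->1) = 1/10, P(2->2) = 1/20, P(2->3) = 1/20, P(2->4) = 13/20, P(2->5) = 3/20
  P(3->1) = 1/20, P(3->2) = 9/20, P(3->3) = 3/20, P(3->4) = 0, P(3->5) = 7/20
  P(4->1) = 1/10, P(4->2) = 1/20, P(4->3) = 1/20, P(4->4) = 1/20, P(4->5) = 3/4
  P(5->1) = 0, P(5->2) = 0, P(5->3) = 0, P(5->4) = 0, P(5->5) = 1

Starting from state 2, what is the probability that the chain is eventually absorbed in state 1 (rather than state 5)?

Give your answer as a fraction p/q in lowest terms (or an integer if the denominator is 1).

Answer: 40/201

Derivation:
Let a_i = P(absorbed in 1 | start in state i).
Boundary conditions: a_1 = 1, a_5 = 0.
For each transient state i, a_i = sum_j P(i->j) * a_j:
  a_2 = 1/10*a_1 + 1/20*a_2 + 1/20*a_3 + 13/20*a_4 + 3/20*a_5
  a_3 = 1/20*a_1 + 9/20*a_2 + 3/20*a_3 + 0*a_4 + 7/20*a_5
  a_4 = 1/10*a_1 + 1/20*a_2 + 1/20*a_3 + 1/20*a_4 + 3/4*a_5

Substituting a_1 = 1 and a_5 = 0, rearrange to (I - Q) a = r where r[i] = P(i -> 1):
  [19/20, -1/20, -13/20] . (a_2, a_3, a_4) = 1/10
  [-9/20, 17/20, 0] . (a_2, a_3, a_4) = 1/20
  [-1/20, -1/20, 19/20] . (a_2, a_3, a_4) = 1/10

Solving yields:
  a_2 = 40/201
  a_3 = 11/67
  a_4 = 25/201

Starting state is 2, so the absorption probability is a_2 = 40/201.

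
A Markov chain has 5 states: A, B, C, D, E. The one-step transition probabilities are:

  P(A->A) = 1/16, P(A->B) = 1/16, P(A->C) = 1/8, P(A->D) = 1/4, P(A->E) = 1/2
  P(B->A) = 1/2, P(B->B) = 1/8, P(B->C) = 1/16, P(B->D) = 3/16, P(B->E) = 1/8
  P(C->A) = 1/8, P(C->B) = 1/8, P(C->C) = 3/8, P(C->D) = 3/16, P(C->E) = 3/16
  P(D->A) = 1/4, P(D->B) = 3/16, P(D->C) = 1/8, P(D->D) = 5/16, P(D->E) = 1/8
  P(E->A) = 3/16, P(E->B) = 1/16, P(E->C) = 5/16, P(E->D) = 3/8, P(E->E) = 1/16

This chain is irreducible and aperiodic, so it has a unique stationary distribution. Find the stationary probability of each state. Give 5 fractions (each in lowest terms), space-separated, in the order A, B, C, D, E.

Answer: 13933/68742 2675/22914 14249/68742 9346/34371 13843/68742

Derivation:
The stationary distribution satisfies pi = pi * P, i.e.:
  pi_A = 1/16*pi_A + 1/2*pi_B + 1/8*pi_C + 1/4*pi_D + 3/16*pi_E
  pi_B = 1/16*pi_A + 1/8*pi_B + 1/8*pi_C + 3/16*pi_D + 1/16*pi_E
  pi_C = 1/8*pi_A + 1/16*pi_B + 3/8*pi_C + 1/8*pi_D + 5/16*pi_E
  pi_D = 1/4*pi_A + 3/16*pi_B + 3/16*pi_C + 5/16*pi_D + 3/8*pi_E
  pi_E = 1/2*pi_A + 1/8*pi_B + 3/16*pi_C + 1/8*pi_D + 1/16*pi_E
with normalization: pi_A + pi_B + pi_C + pi_D + pi_E = 1.

Using the first 4 balance equations plus normalization, the linear system A*pi = b is:
  [-15/16, 1/2, 1/8, 1/4, 3/16] . pi = 0
  [1/16, -7/8, 1/8, 3/16, 1/16] . pi = 0
  [1/8, 1/16, -5/8, 1/8, 5/16] . pi = 0
  [1/4, 3/16, 3/16, -11/16, 3/8] . pi = 0
  [1, 1, 1, 1, 1] . pi = 1

Solving yields:
  pi_A = 13933/68742
  pi_B = 2675/22914
  pi_C = 14249/68742
  pi_D = 9346/34371
  pi_E = 13843/68742

Verification (pi * P):
  13933/68742*1/16 + 2675/22914*1/2 + 14249/68742*1/8 + 9346/34371*1/4 + 13843/68742*3/16 = 13933/68742 = pi_A  (ok)
  13933/68742*1/16 + 2675/22914*1/8 + 14249/68742*1/8 + 9346/34371*3/16 + 13843/68742*1/16 = 2675/22914 = pi_B  (ok)
  13933/68742*1/8 + 2675/22914*1/16 + 14249/68742*3/8 + 9346/34371*1/8 + 13843/68742*5/16 = 14249/68742 = pi_C  (ok)
  13933/68742*1/4 + 2675/22914*3/16 + 14249/68742*3/16 + 9346/34371*5/16 + 13843/68742*3/8 = 9346/34371 = pi_D  (ok)
  13933/68742*1/2 + 2675/22914*1/8 + 14249/68742*3/16 + 9346/34371*1/8 + 13843/68742*1/16 = 13843/68742 = pi_E  (ok)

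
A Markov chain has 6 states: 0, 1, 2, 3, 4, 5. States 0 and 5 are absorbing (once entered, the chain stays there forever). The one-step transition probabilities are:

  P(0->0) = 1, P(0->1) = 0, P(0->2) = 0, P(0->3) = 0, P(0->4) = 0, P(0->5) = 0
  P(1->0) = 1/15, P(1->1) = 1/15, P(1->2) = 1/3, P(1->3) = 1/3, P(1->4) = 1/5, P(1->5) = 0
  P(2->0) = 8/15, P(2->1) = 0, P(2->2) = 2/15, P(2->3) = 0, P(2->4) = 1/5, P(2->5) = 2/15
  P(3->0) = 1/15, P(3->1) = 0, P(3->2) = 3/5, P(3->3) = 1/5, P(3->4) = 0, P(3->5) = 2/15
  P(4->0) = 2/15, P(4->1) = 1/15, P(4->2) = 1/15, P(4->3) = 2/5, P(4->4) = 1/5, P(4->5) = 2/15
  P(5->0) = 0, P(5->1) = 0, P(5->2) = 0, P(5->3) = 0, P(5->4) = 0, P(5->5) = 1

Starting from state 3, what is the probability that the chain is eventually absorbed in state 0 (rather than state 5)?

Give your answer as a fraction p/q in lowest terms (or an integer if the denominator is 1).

Answer: 1639/2517

Derivation:
Let a_i = P(absorbed in 0 | start in state i).
Boundary conditions: a_0 = 1, a_5 = 0.
For each transient state i, a_i = sum_j P(i->j) * a_j:
  a_1 = 1/15*a_0 + 1/15*a_1 + 1/3*a_2 + 1/3*a_3 + 1/5*a_4 + 0*a_5
  a_2 = 8/15*a_0 + 0*a_1 + 2/15*a_2 + 0*a_3 + 1/5*a_4 + 2/15*a_5
  a_3 = 1/15*a_0 + 0*a_1 + 3/5*a_2 + 1/5*a_3 + 0*a_4 + 2/15*a_5
  a_4 = 2/15*a_0 + 1/15*a_1 + 1/15*a_2 + 2/5*a_3 + 1/5*a_4 + 2/15*a_5

Substituting a_0 = 1 and a_5 = 0, rearrange to (I - Q) a = r where r[i] = P(i -> 0):
  [14/15, -1/3, -1/3, -1/5] . (a_1, a_2, a_3, a_4) = 1/15
  [0, 13/15, 0, -1/5] . (a_1, a_2, a_3, a_4) = 8/15
  [0, -3/5, 4/5, 0] . (a_1, a_2, a_3, a_4) = 1/15
  [-1/15, -1/15, -2/5, 4/5] . (a_1, a_2, a_3, a_4) = 2/15

Solving yields:
  a_1 = 1777/2517
  a_2 = 5717/7551
  a_3 = 1639/2517
  a_4 = 13913/22653

Starting state is 3, so the absorption probability is a_3 = 1639/2517.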